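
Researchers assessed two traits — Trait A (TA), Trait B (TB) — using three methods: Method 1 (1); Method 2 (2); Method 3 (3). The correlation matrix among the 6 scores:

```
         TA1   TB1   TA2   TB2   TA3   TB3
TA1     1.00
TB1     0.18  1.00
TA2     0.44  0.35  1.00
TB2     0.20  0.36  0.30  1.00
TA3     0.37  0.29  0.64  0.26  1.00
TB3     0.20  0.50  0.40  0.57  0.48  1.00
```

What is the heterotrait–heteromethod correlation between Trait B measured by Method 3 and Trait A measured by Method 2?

Different traits and methods: r(TB3, TA2) = 0.40.

0.40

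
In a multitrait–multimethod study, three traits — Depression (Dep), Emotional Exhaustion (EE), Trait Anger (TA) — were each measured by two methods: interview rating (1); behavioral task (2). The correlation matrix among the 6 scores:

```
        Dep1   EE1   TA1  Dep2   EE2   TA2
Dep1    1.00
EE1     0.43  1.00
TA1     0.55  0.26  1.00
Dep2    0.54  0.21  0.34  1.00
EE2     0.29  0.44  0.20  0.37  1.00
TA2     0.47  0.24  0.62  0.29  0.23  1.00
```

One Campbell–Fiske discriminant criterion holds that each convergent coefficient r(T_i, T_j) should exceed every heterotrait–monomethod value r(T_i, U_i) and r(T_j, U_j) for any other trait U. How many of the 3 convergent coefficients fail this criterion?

Each convergent coefficient versus the relevant comparison correlations:
Dep (methods 1·2): 0.54 vs {0.43, 0.37, 0.55, 0.29} → fail.
EE (methods 1·2): 0.44 vs {0.43, 0.37, 0.26, 0.23} → pass.
TA (methods 1·2): 0.62 vs {0.55, 0.29, 0.26, 0.23} → pass.
1 of 3 fail.

1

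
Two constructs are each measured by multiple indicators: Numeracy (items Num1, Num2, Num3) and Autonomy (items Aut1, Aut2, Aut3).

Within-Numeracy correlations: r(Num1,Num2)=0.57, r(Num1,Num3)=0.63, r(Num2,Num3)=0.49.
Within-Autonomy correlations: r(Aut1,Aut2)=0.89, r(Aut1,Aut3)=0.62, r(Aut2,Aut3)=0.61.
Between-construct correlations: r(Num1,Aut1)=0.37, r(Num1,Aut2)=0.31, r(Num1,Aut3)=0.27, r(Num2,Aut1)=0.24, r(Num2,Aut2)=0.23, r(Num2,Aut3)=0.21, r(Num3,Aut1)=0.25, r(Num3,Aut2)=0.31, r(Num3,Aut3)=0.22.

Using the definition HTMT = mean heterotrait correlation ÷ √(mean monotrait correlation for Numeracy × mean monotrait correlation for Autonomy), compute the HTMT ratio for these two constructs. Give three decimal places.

Mean heterotrait r = 2.41/9 = 0.2678.
Mean within-Num = 1.69/3 = 0.5633; mean within-Aut = 2.12/3 = 0.7067.
Geometric mean = √(0.5633 × 0.7067) = 0.6309.
HTMT = 0.2678 / 0.6309 = 0.424.

0.424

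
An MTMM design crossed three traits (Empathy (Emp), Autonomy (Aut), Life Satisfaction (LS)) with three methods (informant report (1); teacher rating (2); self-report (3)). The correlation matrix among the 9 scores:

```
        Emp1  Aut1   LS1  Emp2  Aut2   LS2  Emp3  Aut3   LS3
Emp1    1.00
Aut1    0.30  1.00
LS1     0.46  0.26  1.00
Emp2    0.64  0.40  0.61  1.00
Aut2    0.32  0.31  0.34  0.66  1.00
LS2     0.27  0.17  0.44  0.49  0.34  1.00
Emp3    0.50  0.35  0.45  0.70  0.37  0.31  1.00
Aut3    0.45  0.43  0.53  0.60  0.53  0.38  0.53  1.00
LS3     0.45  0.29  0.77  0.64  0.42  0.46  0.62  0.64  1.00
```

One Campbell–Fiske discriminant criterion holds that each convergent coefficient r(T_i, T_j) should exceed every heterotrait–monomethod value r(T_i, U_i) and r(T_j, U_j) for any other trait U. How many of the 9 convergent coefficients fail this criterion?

Each convergent coefficient versus the relevant comparison correlations:
Emp (methods 1·2): 0.64 vs {0.30, 0.66, 0.46, 0.49} → fail.
Emp (methods 1·3): 0.50 vs {0.30, 0.53, 0.46, 0.62} → fail.
Emp (methods 2·3): 0.70 vs {0.66, 0.53, 0.49, 0.62} → pass.
Aut (methods 1·2): 0.31 vs {0.30, 0.66, 0.26, 0.34} → fail.
Aut (methods 1·3): 0.43 vs {0.30, 0.53, 0.26, 0.64} → fail.
Aut (methods 2·3): 0.53 vs {0.66, 0.53, 0.34, 0.64} → fail.
LS (methods 1·2): 0.44 vs {0.46, 0.49, 0.26, 0.34} → fail.
LS (methods 1·3): 0.77 vs {0.46, 0.62, 0.26, 0.64} → pass.
LS (methods 2·3): 0.46 vs {0.49, 0.62, 0.34, 0.64} → fail.
7 of 9 fail.

7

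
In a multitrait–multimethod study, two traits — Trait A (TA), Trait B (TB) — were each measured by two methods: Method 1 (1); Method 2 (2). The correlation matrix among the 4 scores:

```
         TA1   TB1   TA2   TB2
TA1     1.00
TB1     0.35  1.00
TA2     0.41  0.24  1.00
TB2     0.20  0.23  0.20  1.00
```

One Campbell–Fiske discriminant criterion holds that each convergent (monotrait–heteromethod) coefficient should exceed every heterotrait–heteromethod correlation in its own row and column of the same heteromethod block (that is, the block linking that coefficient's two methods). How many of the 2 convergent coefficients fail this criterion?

1

Convergent coefficients and their comparison sets:
TA (methods 1·2): 0.41 vs {0.20, 0.24} → pass.
TB (methods 1·2): 0.23 vs {0.24, 0.20} → fail.
1 of 2 fail.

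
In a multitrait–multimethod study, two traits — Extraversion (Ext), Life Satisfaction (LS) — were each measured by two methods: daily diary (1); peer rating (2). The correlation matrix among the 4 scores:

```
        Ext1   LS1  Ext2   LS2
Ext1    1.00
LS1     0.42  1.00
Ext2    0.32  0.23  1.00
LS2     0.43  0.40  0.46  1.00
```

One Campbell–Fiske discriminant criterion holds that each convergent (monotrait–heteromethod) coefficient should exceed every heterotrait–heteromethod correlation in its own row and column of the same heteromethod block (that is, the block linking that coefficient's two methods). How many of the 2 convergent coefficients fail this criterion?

Checking each validity diagonal entry against its comparison values:
Ext (methods 1·2): 0.32 vs {0.43, 0.23} → fail.
LS (methods 1·2): 0.40 vs {0.23, 0.43} → fail.
2 of 2 fail.

2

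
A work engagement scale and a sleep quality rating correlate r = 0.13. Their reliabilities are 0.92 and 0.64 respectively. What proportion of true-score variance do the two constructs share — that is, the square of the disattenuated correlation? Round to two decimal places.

Disattenuated r = 0.13 / √(0.92 × 0.64) = 0.13 / 0.7673 = 0.1694.
Shared true-score variance = 0.1694² = 0.0287 ≈ 0.03.

0.03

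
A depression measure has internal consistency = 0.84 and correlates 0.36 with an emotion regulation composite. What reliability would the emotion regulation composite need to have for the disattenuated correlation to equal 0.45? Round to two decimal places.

r_true = r_obs / √(r_xx · r_yy) ⇒ 0.45 = 0.36 / √(0.84 · r_yy).
√(0.84 · r_yy) = 0.36 / 0.45 = 0.8000; 0.84 · r_yy = 0.6400; r_yy = 0.6400 / 0.84 ≈ 0.76.

0.76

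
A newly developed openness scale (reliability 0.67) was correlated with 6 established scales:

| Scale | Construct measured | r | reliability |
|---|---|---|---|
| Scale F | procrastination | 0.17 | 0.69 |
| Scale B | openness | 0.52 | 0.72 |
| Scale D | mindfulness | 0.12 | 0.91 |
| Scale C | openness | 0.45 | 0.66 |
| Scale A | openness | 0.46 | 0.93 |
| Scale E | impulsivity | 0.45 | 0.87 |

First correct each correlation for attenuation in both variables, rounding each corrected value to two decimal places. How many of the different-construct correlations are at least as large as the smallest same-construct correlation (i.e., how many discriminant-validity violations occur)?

1

Disattenuated r (r / √(r_scale · r_new)):
  Scale F (disc): 0.17 / √(0.69·0.67) = 0.25
  Scale B (conv): 0.52 / √(0.72·0.67) = 0.75
  Scale D (disc): 0.12 / √(0.91·0.67) = 0.15
  Scale C (conv): 0.45 / √(0.66·0.67) = 0.68
  Scale A (conv): 0.46 / √(0.93·0.67) = 0.58
  Scale E (disc): 0.45 / √(0.87·0.67) = 0.59
Smallest convergent = 0.58. Discriminant values: 0.25, 0.15, 0.59; count ≥ 0.58 → 1.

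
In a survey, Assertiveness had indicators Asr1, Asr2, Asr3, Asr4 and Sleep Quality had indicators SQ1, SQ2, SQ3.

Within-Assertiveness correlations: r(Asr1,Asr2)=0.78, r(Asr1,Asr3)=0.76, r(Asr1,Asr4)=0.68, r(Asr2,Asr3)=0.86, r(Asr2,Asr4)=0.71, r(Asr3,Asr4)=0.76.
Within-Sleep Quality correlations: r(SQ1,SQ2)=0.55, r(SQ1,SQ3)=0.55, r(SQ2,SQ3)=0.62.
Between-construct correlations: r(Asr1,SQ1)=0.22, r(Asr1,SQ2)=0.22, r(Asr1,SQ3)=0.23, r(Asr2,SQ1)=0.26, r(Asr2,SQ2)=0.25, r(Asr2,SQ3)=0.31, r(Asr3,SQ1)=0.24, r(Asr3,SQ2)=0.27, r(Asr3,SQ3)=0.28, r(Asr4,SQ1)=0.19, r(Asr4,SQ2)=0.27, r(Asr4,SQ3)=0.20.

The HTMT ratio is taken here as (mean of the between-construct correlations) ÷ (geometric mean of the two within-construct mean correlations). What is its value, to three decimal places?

Mean heterotrait r = 2.94/12 = 0.2450.
Mean within-Asr = 4.55/6 = 0.7583; mean within-SQ = 1.72/3 = 0.5733.
Geometric mean = √(0.7583 × 0.5733) = 0.6593.
HTMT = 0.2450 / 0.6593 = 0.372.

0.372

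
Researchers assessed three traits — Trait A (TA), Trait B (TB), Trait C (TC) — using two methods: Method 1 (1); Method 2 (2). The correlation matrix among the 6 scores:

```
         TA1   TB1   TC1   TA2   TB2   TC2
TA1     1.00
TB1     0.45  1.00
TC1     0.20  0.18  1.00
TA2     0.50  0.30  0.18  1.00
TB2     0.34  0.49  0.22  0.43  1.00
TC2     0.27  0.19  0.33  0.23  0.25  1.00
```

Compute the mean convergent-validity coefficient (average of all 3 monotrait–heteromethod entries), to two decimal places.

0.44

Convergent values: 0.50, 0.49, 0.33; mean = 1.32/3 = 0.44.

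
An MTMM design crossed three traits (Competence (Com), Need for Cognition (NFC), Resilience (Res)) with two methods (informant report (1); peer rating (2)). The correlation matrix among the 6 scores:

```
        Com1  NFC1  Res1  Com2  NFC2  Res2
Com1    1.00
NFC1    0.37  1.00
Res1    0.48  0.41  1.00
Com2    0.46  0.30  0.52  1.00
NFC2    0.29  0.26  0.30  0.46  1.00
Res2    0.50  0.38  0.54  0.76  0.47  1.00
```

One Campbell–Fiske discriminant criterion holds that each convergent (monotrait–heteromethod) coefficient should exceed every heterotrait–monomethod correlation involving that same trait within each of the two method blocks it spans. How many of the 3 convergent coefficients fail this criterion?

Convergent coefficients and their comparison sets:
Com (methods 1·2): 0.46 vs {0.37, 0.46, 0.48, 0.76} → fail.
NFC (methods 1·2): 0.26 vs {0.37, 0.46, 0.41, 0.47} → fail.
Res (methods 1·2): 0.54 vs {0.48, 0.76, 0.41, 0.47} → fail.
3 of 3 fail.

3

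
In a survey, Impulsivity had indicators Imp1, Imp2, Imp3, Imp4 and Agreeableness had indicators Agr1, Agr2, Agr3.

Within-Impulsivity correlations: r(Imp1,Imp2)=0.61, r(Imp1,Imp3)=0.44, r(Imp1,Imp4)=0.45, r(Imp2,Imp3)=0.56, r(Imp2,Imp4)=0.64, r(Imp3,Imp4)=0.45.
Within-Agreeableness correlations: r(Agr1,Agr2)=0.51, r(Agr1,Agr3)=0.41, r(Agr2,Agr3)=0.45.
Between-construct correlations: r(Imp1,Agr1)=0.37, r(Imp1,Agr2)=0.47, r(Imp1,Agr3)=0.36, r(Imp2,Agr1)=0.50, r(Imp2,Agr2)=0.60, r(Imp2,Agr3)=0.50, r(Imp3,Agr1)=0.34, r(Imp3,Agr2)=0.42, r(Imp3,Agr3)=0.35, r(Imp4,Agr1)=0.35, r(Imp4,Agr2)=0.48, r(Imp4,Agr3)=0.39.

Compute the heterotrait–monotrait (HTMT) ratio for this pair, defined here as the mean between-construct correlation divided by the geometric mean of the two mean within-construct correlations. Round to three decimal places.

0.873

Between-construct mean = 5.13/12 = 0.4275.
Mean within-Imp = 3.15/6 = 0.5250; mean within-Agr = 1.37/3 = 0.4567.
Geometric mean = √(0.5250 × 0.4567) = 0.4897.
HTMT = 0.4275 / 0.4897 = 0.873.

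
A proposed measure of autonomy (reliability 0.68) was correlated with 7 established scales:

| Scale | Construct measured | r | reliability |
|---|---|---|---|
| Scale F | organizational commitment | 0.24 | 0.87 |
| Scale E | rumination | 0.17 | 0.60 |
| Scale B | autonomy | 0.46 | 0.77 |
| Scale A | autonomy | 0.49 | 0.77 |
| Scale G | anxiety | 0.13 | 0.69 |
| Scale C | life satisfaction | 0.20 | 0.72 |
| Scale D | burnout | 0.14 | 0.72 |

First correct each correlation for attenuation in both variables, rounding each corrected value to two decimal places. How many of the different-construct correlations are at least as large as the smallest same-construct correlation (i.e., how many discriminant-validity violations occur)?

0

Disattenuated r (r / √(r_scale · r_new)):
  Scale F (disc): 0.24 / √(0.87·0.68) = 0.31
  Scale E (disc): 0.17 / √(0.60·0.68) = 0.27
  Scale B (conv): 0.46 / √(0.77·0.68) = 0.64
  Scale A (conv): 0.49 / √(0.77·0.68) = 0.68
  Scale G (disc): 0.13 / √(0.69·0.68) = 0.19
  Scale C (disc): 0.20 / √(0.72·0.68) = 0.29
  Scale D (disc): 0.14 / √(0.72·0.68) = 0.20
Smallest convergent = 0.64. Discriminant values: 0.31, 0.27, 0.19, 0.29, 0.20; count ≥ 0.64 → 0.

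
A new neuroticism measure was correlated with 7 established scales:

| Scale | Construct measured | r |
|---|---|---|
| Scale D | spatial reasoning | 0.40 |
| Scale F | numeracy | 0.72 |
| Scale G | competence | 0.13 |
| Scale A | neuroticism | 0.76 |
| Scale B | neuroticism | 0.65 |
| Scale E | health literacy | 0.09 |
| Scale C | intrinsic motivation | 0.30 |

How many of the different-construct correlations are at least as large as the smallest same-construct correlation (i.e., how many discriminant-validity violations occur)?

1

Convergent (same construct = neuroticism): Scale A, Scale B.
Smallest convergent = 0.65. Discriminant values: 0.40, 0.72, 0.13, 0.09, 0.30; count ≥ 0.65 → 1.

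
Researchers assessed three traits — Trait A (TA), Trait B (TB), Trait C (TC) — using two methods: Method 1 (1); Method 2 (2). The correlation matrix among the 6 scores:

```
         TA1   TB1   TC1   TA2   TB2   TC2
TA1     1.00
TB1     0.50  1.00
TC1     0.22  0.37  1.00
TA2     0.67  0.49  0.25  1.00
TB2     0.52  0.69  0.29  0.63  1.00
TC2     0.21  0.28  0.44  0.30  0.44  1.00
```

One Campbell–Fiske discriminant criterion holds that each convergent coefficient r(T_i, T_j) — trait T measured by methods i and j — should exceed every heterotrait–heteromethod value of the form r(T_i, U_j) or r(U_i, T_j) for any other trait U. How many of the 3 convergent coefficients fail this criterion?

Convergent coefficients and their comparison sets:
TA (methods 1·2): 0.67 vs {0.52, 0.49, 0.21, 0.25} → pass.
TB (methods 1·2): 0.69 vs {0.49, 0.52, 0.28, 0.29} → pass.
TC (methods 1·2): 0.44 vs {0.25, 0.21, 0.29, 0.28} → pass.
0 of 3 fail.

0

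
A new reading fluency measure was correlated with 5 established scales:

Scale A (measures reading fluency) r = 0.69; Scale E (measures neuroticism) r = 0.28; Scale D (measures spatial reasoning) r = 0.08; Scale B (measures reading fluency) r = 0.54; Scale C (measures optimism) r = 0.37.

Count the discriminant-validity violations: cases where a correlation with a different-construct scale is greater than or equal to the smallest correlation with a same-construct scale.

Convergent (same construct = reading fluency): Scale A, Scale B.
Smallest convergent = 0.54. Discriminant values: 0.28, 0.08, 0.37; count ≥ 0.54 → 0.

0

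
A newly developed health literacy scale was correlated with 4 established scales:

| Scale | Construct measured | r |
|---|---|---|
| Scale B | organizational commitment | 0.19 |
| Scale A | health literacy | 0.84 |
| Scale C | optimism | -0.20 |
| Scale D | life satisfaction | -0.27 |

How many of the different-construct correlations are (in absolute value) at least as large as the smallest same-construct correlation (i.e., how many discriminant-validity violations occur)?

Convergent (same construct = health literacy): Scale A.
Smallest convergent = 0.84. Discriminant |r|: 0.19, 0.20, 0.27; count ≥ 0.84 → 0.

0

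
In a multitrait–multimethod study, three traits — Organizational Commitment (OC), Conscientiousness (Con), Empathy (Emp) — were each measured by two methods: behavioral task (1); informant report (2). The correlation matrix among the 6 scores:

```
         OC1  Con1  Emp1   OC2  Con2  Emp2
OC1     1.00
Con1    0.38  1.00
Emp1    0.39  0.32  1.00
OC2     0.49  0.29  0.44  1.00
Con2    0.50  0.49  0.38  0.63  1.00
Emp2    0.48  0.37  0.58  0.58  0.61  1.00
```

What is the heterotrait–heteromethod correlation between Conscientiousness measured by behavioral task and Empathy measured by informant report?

Different traits and methods: r(Con1, Emp2) = 0.37.

0.37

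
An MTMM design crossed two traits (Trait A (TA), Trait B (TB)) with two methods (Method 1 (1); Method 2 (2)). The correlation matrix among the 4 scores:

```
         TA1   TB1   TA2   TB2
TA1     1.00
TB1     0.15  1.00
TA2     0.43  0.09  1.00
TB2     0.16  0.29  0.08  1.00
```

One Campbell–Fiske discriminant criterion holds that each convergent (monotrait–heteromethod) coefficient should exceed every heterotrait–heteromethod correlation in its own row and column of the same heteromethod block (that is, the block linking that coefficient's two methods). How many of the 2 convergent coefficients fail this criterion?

Checking each validity diagonal entry against its comparison values:
TA (methods 1·2): 0.43 vs {0.16, 0.09} → pass.
TB (methods 1·2): 0.29 vs {0.09, 0.16} → pass.
0 of 2 fail.

0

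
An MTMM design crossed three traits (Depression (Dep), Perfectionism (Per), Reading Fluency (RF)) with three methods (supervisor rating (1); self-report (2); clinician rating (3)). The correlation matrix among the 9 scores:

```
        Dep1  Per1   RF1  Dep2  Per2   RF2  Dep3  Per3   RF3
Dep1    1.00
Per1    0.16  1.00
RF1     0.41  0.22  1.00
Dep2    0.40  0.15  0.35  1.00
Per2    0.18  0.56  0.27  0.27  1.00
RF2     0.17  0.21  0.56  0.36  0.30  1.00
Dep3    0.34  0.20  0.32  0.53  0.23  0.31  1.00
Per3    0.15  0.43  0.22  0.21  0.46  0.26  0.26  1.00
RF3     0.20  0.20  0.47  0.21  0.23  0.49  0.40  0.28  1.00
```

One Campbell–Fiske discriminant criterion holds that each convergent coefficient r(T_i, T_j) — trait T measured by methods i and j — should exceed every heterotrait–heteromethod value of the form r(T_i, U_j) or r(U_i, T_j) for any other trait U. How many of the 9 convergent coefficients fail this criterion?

Checking each validity diagonal entry against its comparison values:
Dep (methods 1·2): 0.40 vs {0.18, 0.15, 0.17, 0.35} → pass.
Dep (methods 1·3): 0.34 vs {0.15, 0.20, 0.20, 0.32} → pass.
Dep (methods 2·3): 0.53 vs {0.21, 0.23, 0.21, 0.31} → pass.
Per (methods 1·2): 0.56 vs {0.15, 0.18, 0.21, 0.27} → pass.
Per (methods 1·3): 0.43 vs {0.20, 0.15, 0.20, 0.22} → pass.
Per (methods 2·3): 0.46 vs {0.23, 0.21, 0.23, 0.26} → pass.
RF (methods 1·2): 0.56 vs {0.35, 0.17, 0.27, 0.21} → pass.
RF (methods 1·3): 0.47 vs {0.32, 0.20, 0.22, 0.20} → pass.
RF (methods 2·3): 0.49 vs {0.31, 0.21, 0.26, 0.23} → pass.
0 of 9 fail.

0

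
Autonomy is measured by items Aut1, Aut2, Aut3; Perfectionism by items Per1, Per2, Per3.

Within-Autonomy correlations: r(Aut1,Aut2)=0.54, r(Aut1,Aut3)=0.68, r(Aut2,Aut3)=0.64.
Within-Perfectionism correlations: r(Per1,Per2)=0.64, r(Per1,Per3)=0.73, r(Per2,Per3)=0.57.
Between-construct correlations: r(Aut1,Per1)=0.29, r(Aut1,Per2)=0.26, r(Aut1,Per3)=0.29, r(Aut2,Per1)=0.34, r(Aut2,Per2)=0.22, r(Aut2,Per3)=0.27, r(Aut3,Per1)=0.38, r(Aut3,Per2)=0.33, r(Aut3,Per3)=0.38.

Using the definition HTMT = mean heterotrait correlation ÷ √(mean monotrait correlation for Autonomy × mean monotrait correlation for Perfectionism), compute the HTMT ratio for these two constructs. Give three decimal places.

0.484

Between-construct mean = 2.76/9 = 0.3067.
Mean within-Aut = 1.86/3 = 0.6200; mean within-Per = 1.94/3 = 0.6467.
Geometric mean = √(0.6200 × 0.6467) = 0.6332.
HTMT = 0.3067 / 0.6332 = 0.484.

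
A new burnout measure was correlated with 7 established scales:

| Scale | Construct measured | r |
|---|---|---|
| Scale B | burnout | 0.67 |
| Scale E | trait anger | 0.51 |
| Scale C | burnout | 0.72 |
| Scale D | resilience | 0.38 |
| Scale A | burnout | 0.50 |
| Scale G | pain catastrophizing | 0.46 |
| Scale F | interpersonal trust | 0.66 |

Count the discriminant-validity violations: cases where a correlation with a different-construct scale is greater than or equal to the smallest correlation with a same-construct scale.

2

Convergent (same construct = burnout): Scale B, Scale C, Scale A.
Smallest convergent = 0.50. Discriminant values: 0.51, 0.38, 0.46, 0.66; count ≥ 0.50 → 2.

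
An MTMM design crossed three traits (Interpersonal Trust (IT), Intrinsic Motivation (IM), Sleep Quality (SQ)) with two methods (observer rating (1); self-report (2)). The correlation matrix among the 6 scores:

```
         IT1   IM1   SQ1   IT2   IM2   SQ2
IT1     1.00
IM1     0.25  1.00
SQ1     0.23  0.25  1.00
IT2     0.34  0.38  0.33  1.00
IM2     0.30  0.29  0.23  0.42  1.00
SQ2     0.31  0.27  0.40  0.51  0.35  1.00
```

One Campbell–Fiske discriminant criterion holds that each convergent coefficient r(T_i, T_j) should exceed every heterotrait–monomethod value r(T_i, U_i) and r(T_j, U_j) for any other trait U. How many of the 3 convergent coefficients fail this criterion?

3

Each convergent coefficient versus the relevant comparison correlations:
IT (methods 1·2): 0.34 vs {0.25, 0.42, 0.23, 0.51} → fail.
IM (methods 1·2): 0.29 vs {0.25, 0.42, 0.25, 0.35} → fail.
SQ (methods 1·2): 0.40 vs {0.23, 0.51, 0.25, 0.35} → fail.
3 of 3 fail.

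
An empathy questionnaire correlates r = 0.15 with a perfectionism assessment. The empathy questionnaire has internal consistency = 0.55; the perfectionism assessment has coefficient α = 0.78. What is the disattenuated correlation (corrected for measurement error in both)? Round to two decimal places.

r_true = r_obs / √(r_xx · r_yy) = 0.15 / √(0.55 × 0.78) = 0.15 / √0.4290 = 0.15 / 0.6550 ≈ 0.23.

0.23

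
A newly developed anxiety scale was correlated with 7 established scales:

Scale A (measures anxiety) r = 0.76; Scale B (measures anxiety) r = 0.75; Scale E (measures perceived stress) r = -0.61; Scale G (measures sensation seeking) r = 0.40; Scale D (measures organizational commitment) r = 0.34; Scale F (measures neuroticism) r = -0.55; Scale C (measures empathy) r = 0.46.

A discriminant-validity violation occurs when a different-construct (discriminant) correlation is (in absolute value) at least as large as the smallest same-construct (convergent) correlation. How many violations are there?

Convergent (same construct = anxiety): Scale A, Scale B.
Smallest convergent = 0.75. Discriminant |r|: 0.61, 0.40, 0.34, 0.55, 0.46; count ≥ 0.75 → 0.

0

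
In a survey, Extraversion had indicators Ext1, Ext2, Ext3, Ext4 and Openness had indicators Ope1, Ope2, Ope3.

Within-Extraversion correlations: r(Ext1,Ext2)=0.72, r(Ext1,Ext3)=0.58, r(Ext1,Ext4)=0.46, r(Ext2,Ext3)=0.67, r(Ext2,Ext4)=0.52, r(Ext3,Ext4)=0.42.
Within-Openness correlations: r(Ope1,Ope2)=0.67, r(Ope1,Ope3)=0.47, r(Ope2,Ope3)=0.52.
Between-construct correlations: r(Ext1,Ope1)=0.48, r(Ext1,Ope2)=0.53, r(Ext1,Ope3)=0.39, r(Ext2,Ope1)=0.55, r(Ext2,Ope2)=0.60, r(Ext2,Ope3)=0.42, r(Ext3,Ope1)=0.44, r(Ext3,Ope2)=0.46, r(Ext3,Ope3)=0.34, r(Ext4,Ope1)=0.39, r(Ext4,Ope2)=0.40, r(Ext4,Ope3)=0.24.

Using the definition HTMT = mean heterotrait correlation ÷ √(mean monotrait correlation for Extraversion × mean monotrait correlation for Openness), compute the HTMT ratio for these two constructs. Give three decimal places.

0.783

Between-construct mean = 5.24/12 = 0.4367.
Mean within-Ext = 3.37/6 = 0.5617; mean within-Ope = 1.66/3 = 0.5533.
Geometric mean = √(0.5617 × 0.5533) = 0.5575.
HTMT = 0.4367 / 0.5575 = 0.783.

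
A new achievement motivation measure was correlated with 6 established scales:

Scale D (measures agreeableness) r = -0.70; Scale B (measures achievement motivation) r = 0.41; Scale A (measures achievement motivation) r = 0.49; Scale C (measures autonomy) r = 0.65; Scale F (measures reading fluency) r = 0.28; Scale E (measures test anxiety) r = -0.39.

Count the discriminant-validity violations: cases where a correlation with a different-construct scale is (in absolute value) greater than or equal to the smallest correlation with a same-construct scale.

Convergent (same construct = achievement motivation): Scale B, Scale A.
Smallest convergent = 0.41. Discriminant |r|: 0.70, 0.65, 0.28, 0.39; count ≥ 0.41 → 2.

2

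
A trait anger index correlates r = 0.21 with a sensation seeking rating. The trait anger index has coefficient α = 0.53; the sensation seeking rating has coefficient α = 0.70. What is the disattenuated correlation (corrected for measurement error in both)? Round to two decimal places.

r_true = r_obs / √(r_xx · r_yy) = 0.21 / √(0.53 × 0.70) = 0.21 / √0.3710 = 0.21 / 0.6091 ≈ 0.34.

0.34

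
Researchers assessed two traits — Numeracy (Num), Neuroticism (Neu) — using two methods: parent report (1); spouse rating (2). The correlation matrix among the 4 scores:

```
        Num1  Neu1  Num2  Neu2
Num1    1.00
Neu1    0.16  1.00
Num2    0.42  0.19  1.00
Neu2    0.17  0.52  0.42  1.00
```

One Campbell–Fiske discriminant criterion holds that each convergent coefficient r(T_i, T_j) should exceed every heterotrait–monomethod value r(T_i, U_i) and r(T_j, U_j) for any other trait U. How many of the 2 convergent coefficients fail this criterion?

Checking each validity diagonal entry against its comparison values:
Num (methods 1·2): 0.42 vs {0.16, 0.42} → fail.
Neu (methods 1·2): 0.52 vs {0.16, 0.42} → pass.
1 of 2 fail.

1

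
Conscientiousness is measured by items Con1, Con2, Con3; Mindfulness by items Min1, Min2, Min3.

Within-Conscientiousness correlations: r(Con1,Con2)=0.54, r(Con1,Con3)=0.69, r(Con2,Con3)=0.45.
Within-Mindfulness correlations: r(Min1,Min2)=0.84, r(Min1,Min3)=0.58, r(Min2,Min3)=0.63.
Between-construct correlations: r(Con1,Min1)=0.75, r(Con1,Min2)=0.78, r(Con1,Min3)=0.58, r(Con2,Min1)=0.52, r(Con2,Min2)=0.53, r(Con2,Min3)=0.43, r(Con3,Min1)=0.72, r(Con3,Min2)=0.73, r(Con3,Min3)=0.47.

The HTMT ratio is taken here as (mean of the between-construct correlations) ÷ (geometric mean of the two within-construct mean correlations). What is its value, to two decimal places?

0.99

Mean between = 5.51/9 = 0.6122.
Mean within-Con = 1.68/3 = 0.5600; mean within-Min = 2.05/3 = 0.6833.
Geometric mean = √(0.5600 × 0.6833) = 0.6186.
HTMT = 0.6122 / 0.6186 = 0.99.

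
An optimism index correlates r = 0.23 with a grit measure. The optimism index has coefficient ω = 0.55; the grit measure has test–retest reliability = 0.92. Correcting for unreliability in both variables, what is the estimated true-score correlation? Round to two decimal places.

r_true = r_obs / √(r_xx · r_yy) = 0.23 / √(0.55 × 0.92) = 0.23 / √0.5060 = 0.23 / 0.7113 ≈ 0.32.

0.32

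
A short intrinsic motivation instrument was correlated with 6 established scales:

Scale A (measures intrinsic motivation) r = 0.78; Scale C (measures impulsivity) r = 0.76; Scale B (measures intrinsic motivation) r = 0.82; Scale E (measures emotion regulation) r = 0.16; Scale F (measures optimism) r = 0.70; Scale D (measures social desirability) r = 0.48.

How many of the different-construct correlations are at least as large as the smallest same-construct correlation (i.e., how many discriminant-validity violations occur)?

0

Convergent (same construct = intrinsic motivation): Scale A, Scale B.
Smallest convergent = 0.78. Discriminant values: 0.76, 0.16, 0.70, 0.48; count ≥ 0.78 → 0.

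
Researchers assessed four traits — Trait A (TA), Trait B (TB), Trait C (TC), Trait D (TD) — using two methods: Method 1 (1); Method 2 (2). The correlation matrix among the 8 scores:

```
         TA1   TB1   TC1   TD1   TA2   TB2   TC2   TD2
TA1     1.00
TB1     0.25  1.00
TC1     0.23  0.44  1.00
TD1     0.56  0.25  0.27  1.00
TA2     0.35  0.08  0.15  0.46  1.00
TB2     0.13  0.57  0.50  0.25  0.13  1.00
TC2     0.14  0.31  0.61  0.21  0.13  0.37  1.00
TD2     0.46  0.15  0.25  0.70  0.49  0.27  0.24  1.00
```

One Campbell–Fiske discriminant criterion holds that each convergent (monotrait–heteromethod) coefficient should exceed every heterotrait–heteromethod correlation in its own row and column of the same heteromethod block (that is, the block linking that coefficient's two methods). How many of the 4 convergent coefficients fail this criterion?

Each convergent coefficient versus the relevant comparison correlations:
TA (methods 1·2): 0.35 vs {0.13, 0.08, 0.14, 0.15, 0.46, 0.46} → fail.
TB (methods 1·2): 0.57 vs {0.08, 0.13, 0.31, 0.50, 0.15, 0.25} → pass.
TC (methods 1·2): 0.61 vs {0.15, 0.14, 0.50, 0.31, 0.25, 0.21} → pass.
TD (methods 1·2): 0.70 vs {0.46, 0.46, 0.25, 0.15, 0.21, 0.25} → pass.
1 of 4 fail.

1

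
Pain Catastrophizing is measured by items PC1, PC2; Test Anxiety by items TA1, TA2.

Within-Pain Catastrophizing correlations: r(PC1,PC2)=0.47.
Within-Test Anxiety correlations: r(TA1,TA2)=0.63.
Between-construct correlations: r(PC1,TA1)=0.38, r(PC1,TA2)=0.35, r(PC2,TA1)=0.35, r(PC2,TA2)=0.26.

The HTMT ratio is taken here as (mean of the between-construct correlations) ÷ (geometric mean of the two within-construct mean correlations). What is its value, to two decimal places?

0.62

Mean between = 1.34/4 = 0.3350.
Mean within-PC = 0.47/1 = 0.4700; mean within-TA = 0.63/1 = 0.6300.
Geometric mean = √(0.4700 × 0.6300) = 0.5442.
HTMT = 0.3350 / 0.5442 = 0.62.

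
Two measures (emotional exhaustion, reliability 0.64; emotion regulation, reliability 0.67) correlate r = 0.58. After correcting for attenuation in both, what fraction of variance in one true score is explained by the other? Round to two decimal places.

Disattenuated r = 0.58 / √(0.64 × 0.67) = 0.58 / 0.6548 = 0.8858.
Shared true-score variance = 0.8858² = 0.7846 ≈ 0.78.

0.78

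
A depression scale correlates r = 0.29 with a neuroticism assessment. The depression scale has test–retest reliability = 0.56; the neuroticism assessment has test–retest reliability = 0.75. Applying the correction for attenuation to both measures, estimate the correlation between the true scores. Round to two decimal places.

r_true = r_obs / √(r_xx · r_yy) = 0.29 / √(0.56 × 0.75) = 0.29 / √0.4200 = 0.29 / 0.6481 ≈ 0.45.

0.45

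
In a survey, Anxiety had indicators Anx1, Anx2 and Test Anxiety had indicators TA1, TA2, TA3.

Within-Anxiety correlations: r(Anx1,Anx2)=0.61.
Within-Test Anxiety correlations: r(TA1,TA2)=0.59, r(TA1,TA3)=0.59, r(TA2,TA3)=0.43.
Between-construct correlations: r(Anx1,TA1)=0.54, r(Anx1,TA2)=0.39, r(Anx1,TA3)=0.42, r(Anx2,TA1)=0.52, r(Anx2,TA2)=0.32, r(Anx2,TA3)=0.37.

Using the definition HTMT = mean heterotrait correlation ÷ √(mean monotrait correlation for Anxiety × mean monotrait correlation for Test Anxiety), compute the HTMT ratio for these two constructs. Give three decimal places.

Between-construct mean = 2.56/6 = 0.4267.
Mean within-Anx = 0.61/1 = 0.6100; mean within-TA = 1.61/3 = 0.5367.
Geometric mean = √(0.6100 × 0.5367) = 0.5722.
HTMT = 0.4267 / 0.5722 = 0.746.

0.746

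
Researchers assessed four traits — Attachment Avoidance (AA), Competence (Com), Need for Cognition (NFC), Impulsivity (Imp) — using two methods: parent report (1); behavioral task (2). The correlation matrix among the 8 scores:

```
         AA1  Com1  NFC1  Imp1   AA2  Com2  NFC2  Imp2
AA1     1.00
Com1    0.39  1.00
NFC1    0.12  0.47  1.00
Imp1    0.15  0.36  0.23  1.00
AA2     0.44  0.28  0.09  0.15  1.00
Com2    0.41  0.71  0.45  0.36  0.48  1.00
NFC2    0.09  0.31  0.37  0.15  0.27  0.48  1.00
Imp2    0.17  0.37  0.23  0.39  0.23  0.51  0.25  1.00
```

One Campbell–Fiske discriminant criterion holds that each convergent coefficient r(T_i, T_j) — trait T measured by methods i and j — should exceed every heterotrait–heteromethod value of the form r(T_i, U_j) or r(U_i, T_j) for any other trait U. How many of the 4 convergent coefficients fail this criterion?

Convergent coefficients and their comparison sets:
AA (methods 1·2): 0.44 vs {0.41, 0.28, 0.09, 0.09, 0.17, 0.15} → pass.
Com (methods 1·2): 0.71 vs {0.28, 0.41, 0.31, 0.45, 0.37, 0.36} → pass.
NFC (methods 1·2): 0.37 vs {0.09, 0.09, 0.45, 0.31, 0.23, 0.15} → fail.
Imp (methods 1·2): 0.39 vs {0.15, 0.17, 0.36, 0.37, 0.15, 0.23} → pass.
1 of 4 fail.

1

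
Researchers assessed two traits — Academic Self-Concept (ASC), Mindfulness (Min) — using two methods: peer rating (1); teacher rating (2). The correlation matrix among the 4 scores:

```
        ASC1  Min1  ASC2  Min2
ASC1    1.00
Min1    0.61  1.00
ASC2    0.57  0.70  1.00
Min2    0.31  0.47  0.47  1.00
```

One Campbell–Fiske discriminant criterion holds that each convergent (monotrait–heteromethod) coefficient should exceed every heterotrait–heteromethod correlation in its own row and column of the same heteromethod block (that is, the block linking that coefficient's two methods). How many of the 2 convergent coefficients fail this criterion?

2

Each convergent coefficient versus the relevant comparison correlations:
ASC (methods 1·2): 0.57 vs {0.31, 0.70} → fail.
Min (methods 1·2): 0.47 vs {0.70, 0.31} → fail.
2 of 2 fail.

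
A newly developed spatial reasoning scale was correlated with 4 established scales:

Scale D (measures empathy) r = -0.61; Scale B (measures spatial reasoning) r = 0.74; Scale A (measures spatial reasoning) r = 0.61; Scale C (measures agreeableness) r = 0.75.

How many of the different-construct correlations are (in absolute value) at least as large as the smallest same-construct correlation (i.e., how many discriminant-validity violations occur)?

2

Convergent (same construct = spatial reasoning): Scale B, Scale A.
Smallest convergent = 0.61. Discriminant |r|: 0.61, 0.75; count ≥ 0.61 → 2.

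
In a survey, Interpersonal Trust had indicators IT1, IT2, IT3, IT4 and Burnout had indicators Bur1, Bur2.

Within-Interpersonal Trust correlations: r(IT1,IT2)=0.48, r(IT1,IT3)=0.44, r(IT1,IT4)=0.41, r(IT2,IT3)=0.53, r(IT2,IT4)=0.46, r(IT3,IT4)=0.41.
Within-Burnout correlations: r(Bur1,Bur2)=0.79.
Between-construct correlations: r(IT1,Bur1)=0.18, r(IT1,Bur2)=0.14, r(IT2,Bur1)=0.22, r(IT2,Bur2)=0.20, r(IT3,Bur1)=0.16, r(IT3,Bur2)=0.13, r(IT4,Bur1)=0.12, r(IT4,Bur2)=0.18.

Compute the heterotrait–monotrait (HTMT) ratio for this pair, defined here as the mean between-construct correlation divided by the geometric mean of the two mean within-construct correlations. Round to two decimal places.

0.28

Mean between = 1.33/8 = 0.1663.
Mean within-IT = 2.73/6 = 0.4550; mean within-Bur = 0.79/1 = 0.7900.
Geometric mean = √(0.4550 × 0.7900) = 0.5995.
HTMT = 0.1663 / 0.5995 = 0.28.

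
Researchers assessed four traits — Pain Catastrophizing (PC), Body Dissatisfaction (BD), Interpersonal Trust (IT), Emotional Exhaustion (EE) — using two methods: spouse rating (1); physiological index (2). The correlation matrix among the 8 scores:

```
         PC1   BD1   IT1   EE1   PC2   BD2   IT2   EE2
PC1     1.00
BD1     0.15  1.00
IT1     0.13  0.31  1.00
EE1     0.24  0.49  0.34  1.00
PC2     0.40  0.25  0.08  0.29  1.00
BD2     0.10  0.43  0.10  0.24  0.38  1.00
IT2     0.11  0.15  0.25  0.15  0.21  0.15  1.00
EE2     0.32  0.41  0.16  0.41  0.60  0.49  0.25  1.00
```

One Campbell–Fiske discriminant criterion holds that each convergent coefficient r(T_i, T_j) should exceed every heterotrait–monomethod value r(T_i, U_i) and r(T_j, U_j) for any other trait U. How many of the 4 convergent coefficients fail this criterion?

Checking each validity diagonal entry against its comparison values:
PC (methods 1·2): 0.40 vs {0.15, 0.38, 0.13, 0.21, 0.24, 0.60} → fail.
BD (methods 1·2): 0.43 vs {0.15, 0.38, 0.31, 0.15, 0.49, 0.49} → fail.
IT (methods 1·2): 0.25 vs {0.13, 0.21, 0.31, 0.15, 0.34, 0.25} → fail.
EE (methods 1·2): 0.41 vs {0.24, 0.60, 0.49, 0.49, 0.34, 0.25} → fail.
4 of 4 fail.

4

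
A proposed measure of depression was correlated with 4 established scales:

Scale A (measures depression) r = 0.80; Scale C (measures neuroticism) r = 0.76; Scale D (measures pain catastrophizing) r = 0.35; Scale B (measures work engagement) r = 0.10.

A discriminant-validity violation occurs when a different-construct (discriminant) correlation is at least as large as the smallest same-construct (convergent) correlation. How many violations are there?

Convergent (same construct = depression): Scale A.
Smallest convergent = 0.80. Discriminant values: 0.76, 0.35, 0.10; count ≥ 0.80 → 0.

0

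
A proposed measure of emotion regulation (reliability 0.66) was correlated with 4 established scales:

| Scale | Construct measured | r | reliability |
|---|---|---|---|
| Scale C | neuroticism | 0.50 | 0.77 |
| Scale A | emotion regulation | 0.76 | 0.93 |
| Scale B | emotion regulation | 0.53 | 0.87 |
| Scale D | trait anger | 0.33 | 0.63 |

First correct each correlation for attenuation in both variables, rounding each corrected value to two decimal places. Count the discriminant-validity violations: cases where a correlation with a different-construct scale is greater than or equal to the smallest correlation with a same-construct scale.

1

Disattenuated r (r / √(r_scale · r_new)):
  Scale C (disc): 0.50 / √(0.77·0.66) = 0.70
  Scale A (conv): 0.76 / √(0.93·0.66) = 0.97
  Scale B (conv): 0.53 / √(0.87·0.66) = 0.70
  Scale D (disc): 0.33 / √(0.63·0.66) = 0.51
Smallest convergent = 0.70. Discriminant values: 0.70, 0.51; count ≥ 0.70 → 1.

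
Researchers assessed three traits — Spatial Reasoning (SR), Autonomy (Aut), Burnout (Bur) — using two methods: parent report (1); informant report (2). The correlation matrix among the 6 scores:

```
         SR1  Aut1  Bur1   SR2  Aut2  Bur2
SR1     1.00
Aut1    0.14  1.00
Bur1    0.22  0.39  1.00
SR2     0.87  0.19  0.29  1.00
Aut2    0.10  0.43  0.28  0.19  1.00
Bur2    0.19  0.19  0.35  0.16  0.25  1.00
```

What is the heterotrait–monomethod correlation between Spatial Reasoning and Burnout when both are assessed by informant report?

Different traits, same method: r(SR2, Bur2) = 0.16.

0.16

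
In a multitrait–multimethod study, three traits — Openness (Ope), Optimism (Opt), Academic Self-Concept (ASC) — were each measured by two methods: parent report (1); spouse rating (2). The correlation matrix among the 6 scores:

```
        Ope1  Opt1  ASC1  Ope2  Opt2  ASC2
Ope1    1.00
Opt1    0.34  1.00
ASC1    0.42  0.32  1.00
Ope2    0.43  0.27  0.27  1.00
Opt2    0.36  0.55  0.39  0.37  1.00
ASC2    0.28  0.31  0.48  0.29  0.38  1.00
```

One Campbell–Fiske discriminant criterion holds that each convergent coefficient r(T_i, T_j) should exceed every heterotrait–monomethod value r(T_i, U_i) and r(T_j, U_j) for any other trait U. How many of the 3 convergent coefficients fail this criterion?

0

Checking each validity diagonal entry against its comparison values:
Ope (methods 1·2): 0.43 vs {0.34, 0.37, 0.42, 0.29} → pass.
Opt (methods 1·2): 0.55 vs {0.34, 0.37, 0.32, 0.38} → pass.
ASC (methods 1·2): 0.48 vs {0.42, 0.29, 0.32, 0.38} → pass.
0 of 3 fail.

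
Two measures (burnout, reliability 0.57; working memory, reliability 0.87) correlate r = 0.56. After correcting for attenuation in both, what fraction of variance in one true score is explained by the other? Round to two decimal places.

Disattenuated r = 0.56 / √(0.57 × 0.87) = 0.56 / 0.7042 = 0.7952.
Shared true-score variance = 0.7952² = 0.6323 ≈ 0.63.

0.63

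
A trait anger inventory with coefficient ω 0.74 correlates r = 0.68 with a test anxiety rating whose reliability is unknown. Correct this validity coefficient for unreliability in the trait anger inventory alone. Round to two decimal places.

0.79

Single correction: r_c = r_obs / √r_xx = 0.68 / √0.74 = 0.68 / 0.8602 ≈ 0.79.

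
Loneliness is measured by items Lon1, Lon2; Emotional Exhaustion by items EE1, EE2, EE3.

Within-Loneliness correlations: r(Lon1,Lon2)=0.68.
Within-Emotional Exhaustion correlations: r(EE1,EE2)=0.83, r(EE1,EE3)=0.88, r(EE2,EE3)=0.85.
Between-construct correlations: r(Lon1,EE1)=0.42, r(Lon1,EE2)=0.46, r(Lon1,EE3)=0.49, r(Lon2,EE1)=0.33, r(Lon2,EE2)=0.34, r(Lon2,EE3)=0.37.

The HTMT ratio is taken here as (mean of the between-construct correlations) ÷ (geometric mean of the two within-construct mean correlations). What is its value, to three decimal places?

Mean heterotrait r = 2.41/6 = 0.4017.
Mean within-Lon = 0.68/1 = 0.6800; mean within-EE = 2.56/3 = 0.8533.
Geometric mean = √(0.6800 × 0.8533) = 0.7617.
HTMT = 0.4017 / 0.7617 = 0.527.

0.527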